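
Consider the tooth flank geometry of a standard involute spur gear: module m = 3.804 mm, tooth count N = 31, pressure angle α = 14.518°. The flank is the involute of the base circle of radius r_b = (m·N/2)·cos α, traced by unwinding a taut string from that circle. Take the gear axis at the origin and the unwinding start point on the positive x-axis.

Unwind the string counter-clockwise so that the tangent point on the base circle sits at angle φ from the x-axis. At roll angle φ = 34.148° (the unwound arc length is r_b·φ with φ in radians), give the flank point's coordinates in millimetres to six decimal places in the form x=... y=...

x=66.334215 y=3.886686

pitch radius r_p = m·N/2 = 3.804·31/2 = 58.962000
base radius r_b = r_p·cos α = 58.962000·cos 14.518° = 57.079280
roll angle φ = 34.148° = 0.59599503 rad
x = r_b·(cos φ + φ·sin φ) = 57.079280·(0.82759036 + 0.59599503·0.56133251) = 66.334215
y = r_b·(sin φ − φ·cos φ) = 57.079280·(0.56133251 − 0.59599503·0.82759036) = 3.886686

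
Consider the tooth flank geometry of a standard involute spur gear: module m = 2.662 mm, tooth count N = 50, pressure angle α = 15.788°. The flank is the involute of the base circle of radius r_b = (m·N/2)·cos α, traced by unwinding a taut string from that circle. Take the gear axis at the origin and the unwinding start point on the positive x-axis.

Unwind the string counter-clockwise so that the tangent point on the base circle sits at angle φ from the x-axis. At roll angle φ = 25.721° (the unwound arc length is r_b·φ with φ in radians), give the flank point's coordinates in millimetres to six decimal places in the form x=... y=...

x=70.170714 y=1.892536

pitch radius r_p = m·N/2 = 2.662·50/2 = 66.550000
base radius r_b = r_p·cos α = 66.550000·cos 15.788° = 64.039401
roll angle φ = 25.721° = 0.44891614 rad
x = r_b·(cos φ + φ·sin φ) = 64.039401·(0.90091802 + 0.44891614·0.43398932) = 70.170714
y = r_b·(sin φ − φ·cos φ) = 64.039401·(0.43398932 − 0.44891614·0.90091802) = 1.892536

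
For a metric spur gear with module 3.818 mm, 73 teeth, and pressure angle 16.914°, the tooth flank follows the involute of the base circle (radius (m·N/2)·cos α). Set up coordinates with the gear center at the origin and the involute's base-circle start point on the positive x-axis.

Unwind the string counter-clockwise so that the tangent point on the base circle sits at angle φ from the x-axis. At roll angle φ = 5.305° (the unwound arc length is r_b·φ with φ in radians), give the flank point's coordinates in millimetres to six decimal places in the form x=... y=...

pitch radius r_p = m·N/2 = 3.818·73/2 = 139.357000
base radius r_b = r_p·cos α = 139.357000·cos 16.914° = 133.328768
roll angle φ = 5.305° = 0.09258972 rad
x = r_b·(cos φ + φ·sin φ) = 133.328768·(0.99571663 + 0.09258972·0.09245748) = 133.899048
y = r_b·(sin φ − φ·cos φ) = 133.328768·(0.09245748 − 0.09258972·0.99571663) = 0.035247

x=133.899048 y=0.035247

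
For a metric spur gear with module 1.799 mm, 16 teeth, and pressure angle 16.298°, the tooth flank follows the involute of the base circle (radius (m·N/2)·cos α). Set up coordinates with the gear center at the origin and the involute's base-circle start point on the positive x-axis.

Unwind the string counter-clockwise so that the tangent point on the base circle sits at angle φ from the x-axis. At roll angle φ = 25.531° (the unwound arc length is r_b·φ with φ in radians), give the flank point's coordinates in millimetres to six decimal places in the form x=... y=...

pitch radius r_p = m·N/2 = 1.799·16/2 = 14.392000
base radius r_b = r_p·cos α = 14.392000·cos 16.298° = 13.813659
roll angle φ = 25.531° = 0.44560001 rad
x = r_b·(cos φ + φ·sin φ) = 13.813659·(0.90235222 + 0.44560001·0.43099938) = 15.117745
y = r_b·(sin φ − φ·cos φ) = 13.813659·(0.43099938 − 0.44560001·0.90235222) = 0.399370

x=15.117745 y=0.399370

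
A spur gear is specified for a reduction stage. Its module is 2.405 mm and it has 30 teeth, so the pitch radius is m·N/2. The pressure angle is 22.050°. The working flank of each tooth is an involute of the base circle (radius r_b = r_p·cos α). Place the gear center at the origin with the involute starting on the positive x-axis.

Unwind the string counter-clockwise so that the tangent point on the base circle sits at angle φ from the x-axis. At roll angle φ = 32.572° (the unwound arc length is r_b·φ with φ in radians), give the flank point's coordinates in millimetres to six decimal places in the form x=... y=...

pitch radius r_p = m·N/2 = 2.405·30/2 = 36.075000
base radius r_b = r_p·cos α = 36.075000·cos 22.050° = 33.436352
roll angle φ = 32.572° = 0.56848864 rad
x = r_b·(cos φ + φ·sin φ) = 33.436352·(0.84271559 + 0.56848864·0.53835902) = 38.410563
y = r_b·(sin φ − φ·cos φ) = 33.436352·(0.53835902 − 0.56848864·0.84271559) = 1.982267

x=38.410563 y=1.982267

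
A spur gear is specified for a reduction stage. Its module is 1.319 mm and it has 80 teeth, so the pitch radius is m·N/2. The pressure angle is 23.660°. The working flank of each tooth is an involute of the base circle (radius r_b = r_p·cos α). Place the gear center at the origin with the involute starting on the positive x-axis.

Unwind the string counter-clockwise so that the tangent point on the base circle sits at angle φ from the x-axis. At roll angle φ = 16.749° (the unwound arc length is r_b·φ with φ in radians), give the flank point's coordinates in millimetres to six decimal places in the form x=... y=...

x=50.346039 y=0.398965

pitch radius r_p = m·N/2 = 1.319·80/2 = 52.760000
base radius r_b = r_p·cos α = 52.760000·cos 23.660° = 48.325152
roll angle φ = 16.749° = 0.29232520 rad
x = r_b·(cos φ + φ·sin φ) = 48.325152·(0.95757639 + 0.29232520·0.28817956) = 50.346039
y = r_b·(sin φ − φ·cos φ) = 48.325152·(0.28817956 − 0.29232520·0.95757639) = 0.398965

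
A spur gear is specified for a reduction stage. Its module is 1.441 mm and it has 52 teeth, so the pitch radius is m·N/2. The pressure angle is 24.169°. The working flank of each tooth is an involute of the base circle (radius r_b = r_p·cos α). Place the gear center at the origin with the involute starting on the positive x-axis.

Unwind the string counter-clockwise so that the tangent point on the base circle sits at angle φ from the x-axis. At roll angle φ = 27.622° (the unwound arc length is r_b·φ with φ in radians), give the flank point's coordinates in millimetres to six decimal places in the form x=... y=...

pitch radius r_p = m·N/2 = 1.441·52/2 = 37.466000
base radius r_b = r_p·cos α = 37.466000·cos 24.169° = 34.181797
roll angle φ = 27.622° = 0.48209485 rad
x = r_b·(cos φ + φ·sin φ) = 34.181797·(0.88602562 + 0.48209485·0.46363628) = 37.926149
y = r_b·(sin φ − φ·cos φ) = 34.181797·(0.46363628 − 0.48209485·0.88602562) = 1.247222

x=37.926149 y=1.247222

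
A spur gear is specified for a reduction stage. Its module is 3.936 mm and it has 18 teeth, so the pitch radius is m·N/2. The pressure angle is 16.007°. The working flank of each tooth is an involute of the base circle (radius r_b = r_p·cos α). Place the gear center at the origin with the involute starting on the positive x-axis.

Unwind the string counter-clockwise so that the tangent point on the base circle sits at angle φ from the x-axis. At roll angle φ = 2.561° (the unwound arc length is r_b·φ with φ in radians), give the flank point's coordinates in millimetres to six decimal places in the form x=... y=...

x=34.084539 y=0.001013

pitch radius r_p = m·N/2 = 3.936·18/2 = 35.424000
base radius r_b = r_p·cos α = 35.424000·cos 16.007° = 34.050541
roll angle φ = 2.561° = 0.04469788 rad
x = r_b·(cos φ + φ·sin φ) = 34.050541·(0.99900122 + 0.04469788·0.04468300) = 34.084539
y = r_b·(sin φ − φ·cos φ) = 34.050541·(0.04468300 − 0.04469788·0.99900122) = 0.001013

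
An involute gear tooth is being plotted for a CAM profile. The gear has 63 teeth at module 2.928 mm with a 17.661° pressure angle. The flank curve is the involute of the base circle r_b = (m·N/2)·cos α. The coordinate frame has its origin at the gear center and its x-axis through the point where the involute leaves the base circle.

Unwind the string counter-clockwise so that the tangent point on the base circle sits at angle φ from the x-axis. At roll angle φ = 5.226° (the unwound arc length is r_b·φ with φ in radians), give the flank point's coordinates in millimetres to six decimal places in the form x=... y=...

pitch radius r_p = m·N/2 = 2.928·63/2 = 92.232000
base radius r_b = r_p·cos α = 92.232000·cos 17.661° = 87.884941
roll angle φ = 5.226° = 0.09121091 rad
x = r_b·(cos φ + φ·sin φ) = 87.884941·(0.99584317 + 0.09121091·0.09108449) = 88.249757
y = r_b·(sin φ − φ·cos φ) = 87.884941·(0.09108449 − 0.09121091·0.99584317) = 0.022211

x=88.249757 y=0.022211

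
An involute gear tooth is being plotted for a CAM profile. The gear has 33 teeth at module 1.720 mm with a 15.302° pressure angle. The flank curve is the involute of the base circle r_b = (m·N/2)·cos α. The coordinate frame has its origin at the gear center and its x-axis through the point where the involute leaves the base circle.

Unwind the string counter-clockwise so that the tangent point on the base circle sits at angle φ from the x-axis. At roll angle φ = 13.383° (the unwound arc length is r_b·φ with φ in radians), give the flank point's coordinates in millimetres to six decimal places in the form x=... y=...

x=28.110461 y=0.115648

pitch radius r_p = m·N/2 = 1.720·33/2 = 28.380000
base radius r_b = r_p·cos α = 28.380000·cos 15.302° = 27.373878
roll angle φ = 13.383° = 0.23357741 rad
x = r_b·(cos φ + φ·sin φ) = 27.373878·(0.97284460 + 0.23357741·0.23145926) = 28.110461
y = r_b·(sin φ − φ·cos φ) = 27.373878·(0.23145926 − 0.23357741·0.97284460) = 0.115648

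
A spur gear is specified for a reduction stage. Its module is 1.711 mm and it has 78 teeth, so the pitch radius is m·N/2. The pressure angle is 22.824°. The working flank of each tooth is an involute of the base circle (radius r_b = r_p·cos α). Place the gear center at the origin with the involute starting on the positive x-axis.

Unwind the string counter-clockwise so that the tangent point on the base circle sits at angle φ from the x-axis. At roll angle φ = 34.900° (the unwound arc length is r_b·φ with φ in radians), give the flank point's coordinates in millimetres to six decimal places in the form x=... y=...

x=71.877297 y=4.463667

pitch radius r_p = m·N/2 = 1.711·78/2 = 66.729000
base radius r_b = r_p·cos α = 66.729000·cos 22.824° = 61.504169
roll angle φ = 34.900° = 0.60911991 rad
x = r_b·(cos φ + φ·sin φ) = 61.504169·(0.82015188 + 0.60911991·0.57214587) = 71.877297
y = r_b·(sin φ − φ·cos φ) = 61.504169·(0.57214587 − 0.60911991·0.82015188) = 4.463667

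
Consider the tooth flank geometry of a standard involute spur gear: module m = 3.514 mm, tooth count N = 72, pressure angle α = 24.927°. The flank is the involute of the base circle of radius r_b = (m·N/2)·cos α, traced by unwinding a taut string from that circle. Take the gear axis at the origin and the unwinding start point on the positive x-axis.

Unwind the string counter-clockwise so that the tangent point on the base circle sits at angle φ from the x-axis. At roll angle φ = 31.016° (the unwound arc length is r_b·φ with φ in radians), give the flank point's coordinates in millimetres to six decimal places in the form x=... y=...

x=130.316772 y=5.890138

pitch radius r_p = m·N/2 = 3.514·72/2 = 126.504000
base radius r_b = r_p·cos α = 126.504000·cos 24.927° = 114.719584
roll angle φ = 31.016° = 0.54133132 rad
x = r_b·(cos φ + φ·sin φ) = 114.719584·(0.85702344 + 0.54133132·0.51527742) = 130.316772
y = r_b·(sin φ − φ·cos φ) = 114.719584·(0.51527742 − 0.54133132·0.85702344) = 5.890138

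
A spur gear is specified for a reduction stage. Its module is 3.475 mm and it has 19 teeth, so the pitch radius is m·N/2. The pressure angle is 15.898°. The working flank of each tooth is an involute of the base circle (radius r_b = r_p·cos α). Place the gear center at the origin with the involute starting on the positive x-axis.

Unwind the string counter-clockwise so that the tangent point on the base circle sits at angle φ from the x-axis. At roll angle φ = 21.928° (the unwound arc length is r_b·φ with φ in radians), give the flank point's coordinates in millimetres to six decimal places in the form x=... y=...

x=33.990565 y=0.584621

pitch radius r_p = m·N/2 = 3.475·19/2 = 33.012500
base radius r_b = r_p·cos α = 33.012500·cos 15.898° = 31.749801
roll angle φ = 21.928° = 0.38271580 rad
x = r_b·(cos φ + φ·sin φ) = 31.749801·(0.92765387 + 0.38271580·0.37344116) = 33.990565
y = r_b·(sin φ − φ·cos φ) = 31.749801·(0.37344116 − 0.38271580·0.92765387) = 0.584621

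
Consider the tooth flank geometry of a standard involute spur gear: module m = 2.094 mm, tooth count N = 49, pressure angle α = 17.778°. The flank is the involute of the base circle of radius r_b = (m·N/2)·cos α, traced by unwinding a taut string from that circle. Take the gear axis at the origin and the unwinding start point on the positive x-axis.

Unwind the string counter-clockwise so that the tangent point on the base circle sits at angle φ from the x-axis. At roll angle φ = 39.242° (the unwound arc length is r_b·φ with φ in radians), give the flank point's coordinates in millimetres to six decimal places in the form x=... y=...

x=59.002255 y=4.990519

pitch radius r_p = m·N/2 = 2.094·49/2 = 51.303000
base radius r_b = r_p·cos α = 51.303000·cos 17.778° = 48.853113
roll angle φ = 39.242° = 0.68490211 rad
x = r_b·(cos φ + φ·sin φ) = 48.853113·(0.77448098 + 0.68490211·0.63259720) = 59.002255
y = r_b·(sin φ − φ·cos φ) = 48.853113·(0.63259720 − 0.68490211·0.77448098) = 4.990519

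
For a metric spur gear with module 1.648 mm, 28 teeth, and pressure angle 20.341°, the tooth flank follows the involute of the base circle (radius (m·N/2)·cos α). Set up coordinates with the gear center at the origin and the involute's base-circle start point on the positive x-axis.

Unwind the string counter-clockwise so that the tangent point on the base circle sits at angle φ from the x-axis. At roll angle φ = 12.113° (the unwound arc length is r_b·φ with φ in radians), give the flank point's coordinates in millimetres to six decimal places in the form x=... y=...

x=22.111300 y=0.067834

pitch radius r_p = m·N/2 = 1.648·28/2 = 23.072000
base radius r_b = r_p·cos α = 23.072000·cos 20.341° = 21.633240
roll angle φ = 12.113° = 0.21141173 rad
x = r_b·(cos φ + φ·sin φ) = 21.633240·(0.97773565 + 0.21141173·0.20984041) = 22.111300
y = r_b·(sin φ − φ·cos φ) = 21.633240·(0.20984041 − 0.21141173·0.97773565) = 0.067834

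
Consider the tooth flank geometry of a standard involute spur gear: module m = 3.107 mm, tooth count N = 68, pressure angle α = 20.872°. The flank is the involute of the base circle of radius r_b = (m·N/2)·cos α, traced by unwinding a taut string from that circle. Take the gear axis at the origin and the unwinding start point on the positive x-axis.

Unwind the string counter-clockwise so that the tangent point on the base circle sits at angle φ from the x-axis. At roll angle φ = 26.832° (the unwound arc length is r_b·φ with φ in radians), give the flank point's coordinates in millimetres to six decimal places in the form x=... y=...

pitch radius r_p = m·N/2 = 3.107·68/2 = 105.638000
base radius r_b = r_p·cos α = 105.638000·cos 20.872° = 98.705897
roll angle φ = 26.832° = 0.46830674 rad
x = r_b·(cos φ + φ·sin φ) = 98.705897·(0.89233386 + 0.46830674·0.45137598) = 108.943305
y = r_b·(sin φ − φ·cos φ) = 98.705897·(0.45137598 − 0.46830674·0.89233386) = 3.305662

x=108.943305 y=3.305662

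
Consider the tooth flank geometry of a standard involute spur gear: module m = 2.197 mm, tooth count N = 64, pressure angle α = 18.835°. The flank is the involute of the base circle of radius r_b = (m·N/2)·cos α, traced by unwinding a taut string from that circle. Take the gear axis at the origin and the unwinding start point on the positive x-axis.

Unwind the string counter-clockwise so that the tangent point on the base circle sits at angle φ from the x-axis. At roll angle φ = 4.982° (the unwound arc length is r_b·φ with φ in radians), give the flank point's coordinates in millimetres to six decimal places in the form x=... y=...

x=66.790444 y=0.014570

pitch radius r_p = m·N/2 = 2.197·64/2 = 70.304000
base radius r_b = r_p·cos α = 70.304000·cos 18.835° = 66.539377
roll angle φ = 4.982° = 0.08695230 rad
x = r_b·(cos φ + φ·sin φ) = 66.539377·(0.99622203 + 0.08695230·0.08684277) = 66.790444
y = r_b·(sin φ − φ·cos φ) = 66.539377·(0.08684277 − 0.08695230·0.99622203) = 0.014570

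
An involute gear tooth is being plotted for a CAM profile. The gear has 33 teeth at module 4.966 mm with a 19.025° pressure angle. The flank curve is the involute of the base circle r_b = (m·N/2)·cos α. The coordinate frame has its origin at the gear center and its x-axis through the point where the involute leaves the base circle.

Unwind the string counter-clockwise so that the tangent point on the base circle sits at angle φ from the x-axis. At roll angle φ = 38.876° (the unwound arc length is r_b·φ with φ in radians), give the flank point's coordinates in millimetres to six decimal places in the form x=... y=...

pitch radius r_p = m·N/2 = 4.966·33/2 = 81.939000
base radius r_b = r_p·cos α = 81.939000·cos 19.025° = 77.463199
roll angle φ = 38.876° = 0.67851420 rad
x = r_b·(cos φ + φ·sin φ) = 77.463199·(0.77850612 + 0.67851420·0.62763701) = 93.294101
y = r_b·(sin φ − φ·cos φ) = 77.463199·(0.62763701 − 0.67851420·0.77850612) = 7.700582

x=93.294101 y=7.700582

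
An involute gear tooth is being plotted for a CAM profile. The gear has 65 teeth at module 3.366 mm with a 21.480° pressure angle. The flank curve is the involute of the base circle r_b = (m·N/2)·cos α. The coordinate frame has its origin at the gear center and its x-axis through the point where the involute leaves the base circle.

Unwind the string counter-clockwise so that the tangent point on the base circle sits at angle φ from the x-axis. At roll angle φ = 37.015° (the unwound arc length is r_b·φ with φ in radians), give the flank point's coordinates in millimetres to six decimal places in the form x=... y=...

pitch radius r_p = m·N/2 = 3.366·65/2 = 109.395000
base radius r_b = r_p·cos α = 109.395000·cos 21.480° = 101.797019
roll angle φ = 37.015° = 0.64603362 rad
x = r_b·(cos φ + φ·sin φ) = 101.797019·(0.79847793 + 0.64603362·0.60202408) = 120.874363
y = r_b·(sin φ − φ·cos φ) = 101.797019·(0.60202408 − 0.64603362·0.79847793) = 8.772918

x=120.874363 y=8.772918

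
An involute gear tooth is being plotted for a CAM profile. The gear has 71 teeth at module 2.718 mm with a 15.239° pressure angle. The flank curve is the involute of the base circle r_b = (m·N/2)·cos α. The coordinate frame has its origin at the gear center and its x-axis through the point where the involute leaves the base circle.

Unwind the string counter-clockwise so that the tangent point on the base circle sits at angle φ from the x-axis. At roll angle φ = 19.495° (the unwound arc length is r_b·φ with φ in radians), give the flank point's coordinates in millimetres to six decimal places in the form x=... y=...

x=98.330204 y=1.208305

pitch radius r_p = m·N/2 = 2.718·71/2 = 96.489000
base radius r_b = r_p·cos α = 96.489000·cos 15.239° = 93.096235
roll angle φ = 19.495° = 0.34025194 rad
x = r_b·(cos φ + φ·sin φ) = 93.096235·(0.94267062 + 0.34025194·0.33372460) = 98.330204
y = r_b·(sin φ − φ·cos φ) = 93.096235·(0.33372460 − 0.34025194·0.94267062) = 1.208305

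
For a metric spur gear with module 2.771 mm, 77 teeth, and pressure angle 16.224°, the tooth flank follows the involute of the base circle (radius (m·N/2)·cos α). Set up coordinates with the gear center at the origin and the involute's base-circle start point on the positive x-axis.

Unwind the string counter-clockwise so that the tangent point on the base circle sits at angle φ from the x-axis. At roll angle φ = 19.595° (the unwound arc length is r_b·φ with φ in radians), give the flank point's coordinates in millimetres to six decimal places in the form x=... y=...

pitch radius r_p = m·N/2 = 2.771·77/2 = 106.683500
base radius r_b = r_p·cos α = 106.683500·cos 16.224° = 102.435015
roll angle φ = 19.595° = 0.34199727 rad
x = r_b·(cos φ + φ·sin φ) = 102.435015·(0.94208672 + 0.34199727·0.33536936) = 108.251493
y = r_b·(sin φ − φ·cos φ) = 102.435015·(0.33536936 − 0.34199727·0.94208672) = 1.349917

x=108.251493 y=1.349917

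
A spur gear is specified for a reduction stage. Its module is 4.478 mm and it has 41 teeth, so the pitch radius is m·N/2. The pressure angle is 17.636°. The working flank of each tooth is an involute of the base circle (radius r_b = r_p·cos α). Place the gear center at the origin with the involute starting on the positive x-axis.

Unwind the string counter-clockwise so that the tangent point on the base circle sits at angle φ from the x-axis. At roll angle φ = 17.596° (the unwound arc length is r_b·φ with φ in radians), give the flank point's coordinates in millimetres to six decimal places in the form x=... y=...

pitch radius r_p = m·N/2 = 4.478·41/2 = 91.799000
base radius r_b = r_p·cos α = 91.799000·cos 17.636° = 87.484492
roll angle φ = 17.596° = 0.30710814 rad
x = r_b·(cos φ + φ·sin φ) = 87.484492·(0.95321177 + 0.30710814·0.30230334) = 91.513293
y = r_b·(sin φ − φ·cos φ) = 87.484492·(0.30230334 − 0.30710814·0.95321177) = 0.836724

x=91.513293 y=0.836724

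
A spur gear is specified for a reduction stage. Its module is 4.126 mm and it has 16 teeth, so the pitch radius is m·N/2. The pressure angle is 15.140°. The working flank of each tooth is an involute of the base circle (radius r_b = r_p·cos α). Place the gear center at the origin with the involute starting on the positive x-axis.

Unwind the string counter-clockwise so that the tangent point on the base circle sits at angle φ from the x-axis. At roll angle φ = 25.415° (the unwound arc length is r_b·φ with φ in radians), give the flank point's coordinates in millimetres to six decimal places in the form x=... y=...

x=34.844397 y=0.908844

pitch radius r_p = m·N/2 = 4.126·16/2 = 33.008000
base radius r_b = r_p·cos α = 33.008000·cos 15.140° = 31.862310
roll angle φ = 25.415° = 0.44357543 rad
x = r_b·(cos φ + φ·sin φ) = 31.862310·(0.90322297 + 0.44357543·0.42917161) = 34.844397
y = r_b·(sin φ − φ·cos φ) = 31.862310·(0.42917161 − 0.44357543·0.90322297) = 0.908844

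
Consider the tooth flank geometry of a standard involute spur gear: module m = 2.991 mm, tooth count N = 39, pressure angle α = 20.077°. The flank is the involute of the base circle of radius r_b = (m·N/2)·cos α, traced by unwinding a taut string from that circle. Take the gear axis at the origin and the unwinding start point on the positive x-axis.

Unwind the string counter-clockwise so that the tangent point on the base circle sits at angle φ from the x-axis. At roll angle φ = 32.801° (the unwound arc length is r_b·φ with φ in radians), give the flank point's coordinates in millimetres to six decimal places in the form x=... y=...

x=63.034839 y=3.315089

pitch radius r_p = m·N/2 = 2.991·39/2 = 58.324500
base radius r_b = r_p·cos α = 58.324500·cos 20.077° = 54.780244
roll angle φ = 32.801° = 0.57248545 rad
x = r_b·(cos φ + φ·sin φ) = 54.780244·(0.84055715 + 0.57248545·0.54172288) = 63.034839
y = r_b·(sin φ − φ·cos φ) = 54.780244·(0.54172288 − 0.57248545·0.84055715) = 3.315089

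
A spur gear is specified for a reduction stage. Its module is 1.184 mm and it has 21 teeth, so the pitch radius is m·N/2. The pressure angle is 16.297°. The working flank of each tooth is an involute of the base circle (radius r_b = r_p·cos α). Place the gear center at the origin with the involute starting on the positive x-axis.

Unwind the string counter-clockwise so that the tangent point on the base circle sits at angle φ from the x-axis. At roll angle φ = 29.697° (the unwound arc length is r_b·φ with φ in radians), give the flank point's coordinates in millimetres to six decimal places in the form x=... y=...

pitch radius r_p = m·N/2 = 1.184·21/2 = 12.432000
base radius r_b = r_p·cos α = 12.432000·cos 16.297° = 11.932482
roll angle φ = 29.697° = 0.51831043 rad
x = r_b·(cos φ + φ·sin φ) = 11.932482·(0.86865746 + 0.51831043·0.49541319) = 13.429236
y = r_b·(sin φ − φ·cos φ) = 11.932482·(0.49541319 − 0.51831043·0.86865746) = 0.539097

x=13.429236 y=0.539097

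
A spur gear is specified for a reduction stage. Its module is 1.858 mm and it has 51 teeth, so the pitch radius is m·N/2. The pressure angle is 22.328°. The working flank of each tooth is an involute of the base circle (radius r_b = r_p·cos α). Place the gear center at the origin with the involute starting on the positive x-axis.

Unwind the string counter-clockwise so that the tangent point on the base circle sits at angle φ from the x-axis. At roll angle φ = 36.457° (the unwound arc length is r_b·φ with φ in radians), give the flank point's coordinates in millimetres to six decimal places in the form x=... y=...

x=51.820786 y=3.613319

pitch radius r_p = m·N/2 = 1.858·51/2 = 47.379000
base radius r_b = r_p·cos α = 47.379000·cos 22.328° = 43.826720
roll angle φ = 36.457° = 0.63629469 rad
x = r_b·(cos φ + φ·sin φ) = 43.826720·(0.80430304 + 0.63629469·0.59421933) = 51.820786
y = r_b·(sin φ − φ·cos φ) = 43.826720·(0.59421933 − 0.63629469·0.80430304) = 3.613319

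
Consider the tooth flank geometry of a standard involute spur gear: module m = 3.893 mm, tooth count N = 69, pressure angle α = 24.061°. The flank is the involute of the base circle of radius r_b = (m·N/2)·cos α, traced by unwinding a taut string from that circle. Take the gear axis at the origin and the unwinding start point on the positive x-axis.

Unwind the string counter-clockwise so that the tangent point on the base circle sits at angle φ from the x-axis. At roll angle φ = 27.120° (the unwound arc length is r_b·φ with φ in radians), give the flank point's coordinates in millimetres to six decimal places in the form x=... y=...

pitch radius r_p = m·N/2 = 3.893·69/2 = 134.308500
base radius r_b = r_p·cos α = 134.308500·cos 24.061° = 122.638691
roll angle φ = 27.120° = 0.47333329 rad
x = r_b·(cos φ + φ·sin φ) = 122.638691·(0.89005374 + 0.47333329·0.45585562) = 135.616976
y = r_b·(sin φ − φ·cos φ) = 122.638691·(0.45585562 − 0.47333329·0.89005374) = 4.238829

x=135.616976 y=4.238829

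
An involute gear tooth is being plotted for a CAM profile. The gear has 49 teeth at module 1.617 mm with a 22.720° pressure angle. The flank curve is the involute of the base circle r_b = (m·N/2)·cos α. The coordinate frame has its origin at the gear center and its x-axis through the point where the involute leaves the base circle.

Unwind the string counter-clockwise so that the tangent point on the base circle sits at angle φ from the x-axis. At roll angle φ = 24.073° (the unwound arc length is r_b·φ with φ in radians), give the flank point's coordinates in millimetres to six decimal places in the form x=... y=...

x=39.626827 y=0.887590

pitch radius r_p = m·N/2 = 1.617·49/2 = 39.616500
base radius r_b = r_p·cos α = 39.616500·cos 22.720° = 36.542391
roll angle φ = 24.073° = 0.42015311 rad
x = r_b·(cos φ + φ·sin φ) = 36.542391·(0.91302650 + 0.42015311·0.40790025) = 39.626827
y = r_b·(sin φ − φ·cos φ) = 36.542391·(0.40790025 − 0.42015311·0.91302650) = 0.887590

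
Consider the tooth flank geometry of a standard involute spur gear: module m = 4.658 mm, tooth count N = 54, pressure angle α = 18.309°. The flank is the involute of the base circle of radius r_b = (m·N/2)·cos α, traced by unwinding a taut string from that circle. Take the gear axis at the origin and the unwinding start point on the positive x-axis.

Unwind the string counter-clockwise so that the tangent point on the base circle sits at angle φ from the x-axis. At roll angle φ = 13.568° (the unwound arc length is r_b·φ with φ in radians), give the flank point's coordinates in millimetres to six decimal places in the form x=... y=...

pitch radius r_p = m·N/2 = 4.658·54/2 = 125.766000
base radius r_b = r_p·cos α = 125.766000·cos 18.309° = 119.399240
roll angle φ = 13.568° = 0.23680627 rad
x = r_b·(cos φ + φ·sin φ) = 119.399240·(0.97209218 + 0.23680627·0.23459923) = 122.700241
y = r_b·(sin φ − φ·cos φ) = 119.399240·(0.23459923 − 0.23680627·0.97209218) = 0.525560

x=122.700241 y=0.525560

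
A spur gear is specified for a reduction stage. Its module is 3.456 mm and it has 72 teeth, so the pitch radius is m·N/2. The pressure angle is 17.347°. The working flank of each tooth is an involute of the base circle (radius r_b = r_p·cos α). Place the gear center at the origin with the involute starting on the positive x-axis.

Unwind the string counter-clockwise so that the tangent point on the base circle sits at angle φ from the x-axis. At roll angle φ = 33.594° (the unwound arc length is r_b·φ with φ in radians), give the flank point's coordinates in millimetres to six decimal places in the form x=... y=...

x=137.449009 y=7.708174

pitch radius r_p = m·N/2 = 3.456·72/2 = 124.416000
base radius r_b = r_p·cos α = 124.416000·cos 17.347° = 118.757130
roll angle φ = 33.594° = 0.58632591 rad
x = r_b·(cos φ + φ·sin φ) = 118.757130·(0.83297919 + 0.58632591·0.55330432) = 137.449009
y = r_b·(sin φ − φ·cos φ) = 118.757130·(0.55330432 − 0.58632591·0.83297919) = 7.708174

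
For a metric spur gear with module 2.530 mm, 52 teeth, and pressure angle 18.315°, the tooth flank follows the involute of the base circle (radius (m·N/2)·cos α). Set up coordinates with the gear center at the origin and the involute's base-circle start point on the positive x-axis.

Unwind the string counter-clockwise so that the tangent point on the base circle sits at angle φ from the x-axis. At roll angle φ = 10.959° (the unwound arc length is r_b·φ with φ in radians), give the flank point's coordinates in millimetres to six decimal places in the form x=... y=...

x=63.579681 y=0.145128

pitch radius r_p = m·N/2 = 2.530·52/2 = 65.780000
base radius r_b = r_p·cos α = 65.780000·cos 18.315° = 62.447798
roll angle φ = 10.959° = 0.19127063 rad
x = r_b·(cos φ + φ·sin φ) = 62.447798·(0.98176347 + 0.19127063·0.19010651) = 63.579681
y = r_b·(sin φ − φ·cos φ) = 62.447798·(0.19010651 − 0.19127063·0.98176347) = 0.145128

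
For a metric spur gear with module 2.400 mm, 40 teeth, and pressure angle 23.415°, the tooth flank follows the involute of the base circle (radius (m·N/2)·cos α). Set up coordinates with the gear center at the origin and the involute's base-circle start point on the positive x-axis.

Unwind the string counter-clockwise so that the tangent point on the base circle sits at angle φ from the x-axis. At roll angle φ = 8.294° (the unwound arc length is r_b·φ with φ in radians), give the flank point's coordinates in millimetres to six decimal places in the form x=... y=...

x=44.506315 y=0.044444

pitch radius r_p = m·N/2 = 2.400·40/2 = 48.000000
base radius r_b = r_p·cos α = 48.000000·cos 23.415° = 44.047230
roll angle φ = 8.294° = 0.14475761 rad
x = r_b·(cos φ + φ·sin φ) = 44.047230·(0.98954090 + 0.14475761·0.14425258) = 44.506315
y = r_b·(sin φ − φ·cos φ) = 44.047230·(0.14425258 − 0.14475761·0.98954090) = 0.044444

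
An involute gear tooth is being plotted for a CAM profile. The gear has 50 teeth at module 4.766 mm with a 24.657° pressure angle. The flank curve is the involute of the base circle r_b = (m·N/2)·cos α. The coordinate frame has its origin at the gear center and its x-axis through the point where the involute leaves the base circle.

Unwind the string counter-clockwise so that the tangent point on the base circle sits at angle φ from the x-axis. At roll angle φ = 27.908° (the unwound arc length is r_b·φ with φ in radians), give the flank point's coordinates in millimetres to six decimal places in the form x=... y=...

pitch radius r_p = m·N/2 = 4.766·50/2 = 119.150000
base radius r_b = r_p·cos α = 119.150000·cos 24.657° = 108.286085
roll angle φ = 27.908° = 0.48708649 rad
x = r_b·(cos φ + φ·sin φ) = 108.286085·(0.88370029 + 0.48708649·0.46805321) = 120.379765
y = r_b·(sin φ − φ·cos φ) = 108.286085·(0.46805321 − 0.48708649·0.88370029) = 4.073153

x=120.379765 y=4.073153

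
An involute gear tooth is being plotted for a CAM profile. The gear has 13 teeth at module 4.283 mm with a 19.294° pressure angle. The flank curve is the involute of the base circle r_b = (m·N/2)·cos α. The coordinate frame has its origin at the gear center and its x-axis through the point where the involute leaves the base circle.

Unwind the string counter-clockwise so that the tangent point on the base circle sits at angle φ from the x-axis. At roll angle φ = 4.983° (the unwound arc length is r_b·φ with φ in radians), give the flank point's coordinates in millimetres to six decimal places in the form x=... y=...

pitch radius r_p = m·N/2 = 4.283·13/2 = 27.839500
base radius r_b = r_p·cos α = 27.839500·cos 19.294° = 26.275910
roll angle φ = 4.983° = 0.08696976 rad
x = r_b·(cos φ + φ·sin φ) = 26.275910·(0.99622051 + 0.08696976·0.08686016) = 26.375094
y = r_b·(sin φ − φ·cos φ) = 26.275910·(0.08686016 − 0.08696976·0.99622051) = 0.005757

x=26.375094 y=0.005757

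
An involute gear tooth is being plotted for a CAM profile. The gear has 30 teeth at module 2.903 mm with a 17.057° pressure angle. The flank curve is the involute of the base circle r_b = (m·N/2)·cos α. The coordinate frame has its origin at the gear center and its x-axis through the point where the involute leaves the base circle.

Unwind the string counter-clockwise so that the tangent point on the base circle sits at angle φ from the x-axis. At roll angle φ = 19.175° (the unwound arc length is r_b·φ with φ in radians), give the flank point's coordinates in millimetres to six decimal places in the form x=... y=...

pitch radius r_p = m·N/2 = 2.903·30/2 = 43.545000
base radius r_b = r_p·cos α = 43.545000·cos 17.057° = 41.629604
roll angle φ = 19.175° = 0.33466688 rad
x = r_b·(cos φ + φ·sin φ) = 41.629604·(0.94451978 + 0.33466688·0.32845455) = 43.896030
y = r_b·(sin φ − φ·cos φ) = 41.629604·(0.32845455 − 0.33466688·0.94451978) = 0.514336

x=43.896030 y=0.514336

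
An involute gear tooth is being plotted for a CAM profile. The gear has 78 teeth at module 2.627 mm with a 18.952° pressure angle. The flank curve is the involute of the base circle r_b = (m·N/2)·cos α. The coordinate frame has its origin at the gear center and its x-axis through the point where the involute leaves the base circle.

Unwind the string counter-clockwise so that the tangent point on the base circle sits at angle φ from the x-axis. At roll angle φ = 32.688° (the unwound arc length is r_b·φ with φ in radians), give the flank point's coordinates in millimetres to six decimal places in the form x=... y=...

x=111.408567 y=5.804886

pitch radius r_p = m·N/2 = 2.627·78/2 = 102.453000
base radius r_b = r_p·cos α = 102.453000·cos 18.952° = 96.899124
roll angle φ = 32.688° = 0.57051323 rad
x = r_b·(cos φ + φ·sin φ) = 96.899124·(0.84162391 + 0.57051323·0.54006406) = 111.408567
y = r_b·(sin φ − φ·cos φ) = 96.899124·(0.54006406 − 0.57051323·0.84162391) = 5.804886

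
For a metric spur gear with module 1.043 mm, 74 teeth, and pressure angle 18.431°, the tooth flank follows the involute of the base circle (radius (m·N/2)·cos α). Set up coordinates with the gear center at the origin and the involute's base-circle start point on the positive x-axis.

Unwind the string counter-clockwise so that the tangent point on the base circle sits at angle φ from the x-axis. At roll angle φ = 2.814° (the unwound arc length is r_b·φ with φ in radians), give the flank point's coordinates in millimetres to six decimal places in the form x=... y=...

x=36.655608 y=0.001445

pitch radius r_p = m·N/2 = 1.043·74/2 = 38.591000
base radius r_b = r_p·cos α = 38.591000·cos 18.431° = 36.611478
roll angle φ = 2.814° = 0.04911357 rad
x = r_b·(cos φ + φ·sin φ) = 36.611478·(0.99879417 + 0.04911357·0.04909382) = 36.655608
y = r_b·(sin φ − φ·cos φ) = 36.611478·(0.04909382 − 0.04911357·0.99879417) = 0.001445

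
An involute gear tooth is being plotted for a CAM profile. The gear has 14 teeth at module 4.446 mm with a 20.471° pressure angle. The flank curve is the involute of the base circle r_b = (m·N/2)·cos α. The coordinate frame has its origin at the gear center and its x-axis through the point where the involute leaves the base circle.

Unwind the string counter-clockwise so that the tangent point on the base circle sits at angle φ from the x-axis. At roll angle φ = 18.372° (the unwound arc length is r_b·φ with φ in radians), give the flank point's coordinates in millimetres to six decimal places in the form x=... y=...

x=30.617223 y=0.317136

pitch radius r_p = m·N/2 = 4.446·14/2 = 31.122000
base radius r_b = r_p·cos α = 31.122000·cos 20.471° = 29.156625
roll angle φ = 18.372° = 0.32065189 rad
x = r_b·(cos φ + φ·sin φ) = 29.156625·(0.94903015 + 0.32065189·0.31518529) = 30.617223
y = r_b·(sin φ − φ·cos φ) = 29.156625·(0.31518529 − 0.32065189·0.94903015) = 0.317136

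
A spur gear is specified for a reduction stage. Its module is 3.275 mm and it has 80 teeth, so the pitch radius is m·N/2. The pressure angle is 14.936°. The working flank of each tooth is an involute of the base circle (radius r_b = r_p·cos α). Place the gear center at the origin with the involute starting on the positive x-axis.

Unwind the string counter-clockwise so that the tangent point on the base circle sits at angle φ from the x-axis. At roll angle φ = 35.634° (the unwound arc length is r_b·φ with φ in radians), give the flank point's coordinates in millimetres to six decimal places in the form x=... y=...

x=148.736603 y=9.762410

pitch radius r_p = m·N/2 = 3.275·80/2 = 131.000000
base radius r_b = r_p·cos α = 131.000000·cos 14.936° = 126.574077
roll angle φ = 35.634° = 0.62193063 rad
x = r_b·(cos φ + φ·sin φ) = 126.574077·(0.81275518 + 0.62193063·0.58260537) = 148.736603
y = r_b·(sin φ − φ·cos φ) = 126.574077·(0.58260537 − 0.62193063·0.81275518) = 9.762410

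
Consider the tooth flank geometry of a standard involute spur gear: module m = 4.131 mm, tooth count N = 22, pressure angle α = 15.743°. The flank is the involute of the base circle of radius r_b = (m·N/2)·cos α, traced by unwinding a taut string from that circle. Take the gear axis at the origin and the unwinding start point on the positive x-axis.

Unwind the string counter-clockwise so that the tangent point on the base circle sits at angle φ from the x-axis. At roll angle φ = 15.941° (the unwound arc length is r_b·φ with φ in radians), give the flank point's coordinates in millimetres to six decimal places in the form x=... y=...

pitch radius r_p = m·N/2 = 4.131·22/2 = 45.441000
base radius r_b = r_p·cos α = 45.441000·cos 15.743° = 43.736435
roll angle φ = 15.941° = 0.27822294 rad
x = r_b·(cos φ + φ·sin φ) = 43.736435·(0.96154502 + 0.27822294·0.27464736) = 45.396592
y = r_b·(sin φ − φ·cos φ) = 43.736435·(0.27464736 − 0.27822294·0.96154502) = 0.311555

x=45.396592 y=0.311555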